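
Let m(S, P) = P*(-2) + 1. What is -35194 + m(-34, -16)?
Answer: -35161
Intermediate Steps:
m(S, P) = 1 - 2*P (m(S, P) = -2*P + 1 = 1 - 2*P)
-35194 + m(-34, -16) = -35194 + (1 - 2*(-16)) = -35194 + (1 + 32) = -35194 + 33 = -35161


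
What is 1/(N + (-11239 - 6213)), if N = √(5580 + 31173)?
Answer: -17452/304535551 - √36753/304535551 ≈ -5.7936e-5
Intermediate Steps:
N = √36753 ≈ 191.71
1/(N + (-11239 - 6213)) = 1/(√36753 + (-11239 - 6213)) = 1/(√36753 - 17452) = 1/(-17452 + √36753)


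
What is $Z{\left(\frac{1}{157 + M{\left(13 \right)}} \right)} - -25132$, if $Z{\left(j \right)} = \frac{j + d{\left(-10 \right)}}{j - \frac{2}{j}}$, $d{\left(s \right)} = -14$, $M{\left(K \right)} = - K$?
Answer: $\frac{1042251187}{41471} \approx 25132.0$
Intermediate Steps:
$Z{\left(j \right)} = \frac{-14 + j}{j - \frac{2}{j}}$ ($Z{\left(j \right)} = \frac{j - 14}{j - \frac{2}{j}} = \frac{-14 + j}{j - \frac{2}{j}}$)
$Z{\left(\frac{1}{157 + M{\left(13 \right)}} \right)} - -25132 = \frac{-14 + \frac{1}{157 - 13}}{\left(157 - 13\right) \left(-2 + \left(\frac{1}{157 - 13}\right)^{2}\right)} - -25132 = \frac{-14 + \frac{1}{157 - 13}}{\left(157 - 13\right) \left(-2 + \left(\frac{1}{157 - 13}\right)^{2}\right)} + 25132 = \frac{-14 + \frac{1}{144}}{144 \left(-2 + \left(\frac{1}{144}\right)^{2}\right)} + 25132 = \frac{1}{144} \frac{1}{-2 + \frac{1}{20736}} \left(- \frac{2015}{144}\right) + 25132 = \frac{1}{144} \frac{1}{- \frac{41471}{20736}} \left(- \frac{2015}{144}\right) + 25132 = \frac{1}{144} \left(- \frac{20736}{41471}\right) \left(- \frac{2015}{144}\right) + 25132 = \frac{2015}{41471} + 25132 = \frac{1042251187}{41471}$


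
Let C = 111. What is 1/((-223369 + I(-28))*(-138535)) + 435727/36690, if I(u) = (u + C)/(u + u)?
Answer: 151014199664750711/12716014811303010 ≈ 11.876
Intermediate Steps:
I(u) = (111 + u)/(2*u) (I(u) = (u + 111)/(u + u) = (111 + u)/((2*u)) = (111 + u)*(1/(2*u)) = (111 + u)/(2*u))
1/((-223369 + I(-28))*(-138535)) + 435727/36690 = 1/(-223369 + (1/2)*(111 - 28)/(-28)*(-138535)) + 435727/36690 = -1/138535/(-223369 + (1/2)*(-1/28)*83) + 435727*(1/36690) = -1/138535/(-223369 - 83/56) + 435727/36690 = -1/138535/(-12508747/56) + 435727/36690 = -56/12508747*(-1/138535) + 435727/36690 = 56/1732899265645 + 435727/36690 = 151014199664750711/12716014811303010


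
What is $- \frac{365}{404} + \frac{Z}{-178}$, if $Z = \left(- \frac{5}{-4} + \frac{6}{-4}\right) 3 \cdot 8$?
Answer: $- \frac{31273}{35956} \approx -0.86976$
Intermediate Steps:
$Z = -6$ ($Z = \left(\left(-5\right) \left(- \frac{1}{4}\right) + 6 \left(- \frac{1}{4}\right)\right) 3 \cdot 8 = \left(\frac{5}{4} - \frac{3}{2}\right) 3 \cdot 8 = \left(- \frac{1}{4}\right) 3 \cdot 8 = \left(- \frac{3}{4}\right) 8 = -6$)
$- \frac{365}{404} + \frac{Z}{-178} = - \frac{365}{404} - \frac{6}{-178} = \left(-365\right) \frac{1}{404} - - \frac{3}{89} = - \frac{365}{404} + \frac{3}{89} = - \frac{31273}{35956}$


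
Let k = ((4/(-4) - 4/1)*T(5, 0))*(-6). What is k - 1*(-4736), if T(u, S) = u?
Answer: 4886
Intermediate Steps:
k = 150 (k = ((4/(-4) - 4/1)*5)*(-6) = ((4*(-¼) - 4*1)*5)*(-6) = ((-1 - 4)*5)*(-6) = -5*5*(-6) = -25*(-6) = 150)
k - 1*(-4736) = 150 - 1*(-4736) = 150 + 4736 = 4886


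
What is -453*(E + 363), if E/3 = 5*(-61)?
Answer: 250056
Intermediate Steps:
E = -915 (E = 3*(5*(-61)) = 3*(-305) = -915)
-453*(E + 363) = -453*(-915 + 363) = -453*(-552) = 250056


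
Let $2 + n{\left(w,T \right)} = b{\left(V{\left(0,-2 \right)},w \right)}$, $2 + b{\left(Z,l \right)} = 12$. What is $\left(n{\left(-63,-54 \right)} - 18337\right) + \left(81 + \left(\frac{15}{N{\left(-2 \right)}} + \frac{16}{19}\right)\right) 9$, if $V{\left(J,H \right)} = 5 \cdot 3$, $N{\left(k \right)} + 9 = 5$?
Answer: $- \frac{1339589}{76} \approx -17626.0$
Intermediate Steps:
$N{\left(k \right)} = -4$ ($N{\left(k \right)} = -9 + 5 = -4$)
$V{\left(J,H \right)} = 15$
$b{\left(Z,l \right)} = 10$ ($b{\left(Z,l \right)} = -2 + 12 = 10$)
$n{\left(w,T \right)} = 8$ ($n{\left(w,T \right)} = -2 + 10 = 8$)
$\left(n{\left(-63,-54 \right)} - 18337\right) + \left(81 + \left(\frac{15}{N{\left(-2 \right)}} + \frac{16}{19}\right)\right) 9 = \left(8 - 18337\right) + \left(81 + \left(\frac{15}{-4} + \frac{16}{19}\right)\right) 9 = -18329 + \left(81 + \left(15 \left(- \frac{1}{4}\right) + 16 \cdot \frac{1}{19}\right)\right) 9 = -18329 + \left(81 + \left(- \frac{15}{4} + \frac{16}{19}\right)\right) 9 = -18329 + \left(81 - \frac{221}{76}\right) 9 = -18329 + \frac{5935}{76} \cdot 9 = -18329 + \frac{53415}{76} = - \frac{1339589}{76}$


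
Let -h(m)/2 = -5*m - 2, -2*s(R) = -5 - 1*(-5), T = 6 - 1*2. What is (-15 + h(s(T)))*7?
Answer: -77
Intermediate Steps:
T = 4 (T = 6 - 2 = 4)
s(R) = 0 (s(R) = -(-5 - 1*(-5))/2 = -(-5 + 5)/2 = -½*0 = 0)
h(m) = 4 + 10*m (h(m) = -2*(-5*m - 2) = -2*(-2 - 5*m) = 4 + 10*m)
(-15 + h(s(T)))*7 = (-15 + (4 + 10*0))*7 = (-15 + (4 + 0))*7 = (-15 + 4)*7 = -11*7 = -77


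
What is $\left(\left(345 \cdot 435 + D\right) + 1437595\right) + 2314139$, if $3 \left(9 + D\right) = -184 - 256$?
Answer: $\frac{11704960}{3} \approx 3.9017 \cdot 10^{6}$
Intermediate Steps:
$D = - \frac{467}{3}$ ($D = -9 + \frac{-184 - 256}{3} = -9 + \frac{1}{3} \left(-440\right) = -9 - \frac{440}{3} = - \frac{467}{3} \approx -155.67$)
$\left(\left(345 \cdot 435 + D\right) + 1437595\right) + 2314139 = \left(\left(345 \cdot 435 - \frac{467}{3}\right) + 1437595\right) + 2314139 = \left(\left(150075 - \frac{467}{3}\right) + 1437595\right) + 2314139 = \left(\frac{449758}{3} + 1437595\right) + 2314139 = \frac{4762543}{3} + 2314139 = \frac{11704960}{3}$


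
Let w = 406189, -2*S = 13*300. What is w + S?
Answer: 404239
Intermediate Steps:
S = -1950 (S = -13*300/2 = -½*3900 = -1950)
w + S = 406189 - 1950 = 404239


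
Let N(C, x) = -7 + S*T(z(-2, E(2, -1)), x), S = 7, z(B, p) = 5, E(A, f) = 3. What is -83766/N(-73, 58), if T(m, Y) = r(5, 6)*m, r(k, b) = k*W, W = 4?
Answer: -27922/231 ≈ -120.87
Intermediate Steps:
r(k, b) = 4*k (r(k, b) = k*4 = 4*k)
T(m, Y) = 20*m (T(m, Y) = (4*5)*m = 20*m)
N(C, x) = 693 (N(C, x) = -7 + 7*(20*5) = -7 + 7*100 = -7 + 700 = 693)
-83766/N(-73, 58) = -83766/693 = -83766*1/693 = -27922/231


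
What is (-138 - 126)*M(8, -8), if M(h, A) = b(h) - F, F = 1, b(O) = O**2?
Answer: -16632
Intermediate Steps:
M(h, A) = -1 + h**2 (M(h, A) = h**2 - 1*1 = h**2 - 1 = -1 + h**2)
(-138 - 126)*M(8, -8) = (-138 - 126)*(-1 + 8**2) = -264*(-1 + 64) = -264*63 = -16632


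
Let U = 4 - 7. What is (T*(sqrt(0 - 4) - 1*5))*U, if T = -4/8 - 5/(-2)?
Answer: 30 - 12*I ≈ 30.0 - 12.0*I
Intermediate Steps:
T = 2 (T = -4*1/8 - 5*(-1/2) = -1/2 + 5/2 = 2)
U = -3
(T*(sqrt(0 - 4) - 1*5))*U = (2*(sqrt(0 - 4) - 1*5))*(-3) = (2*(sqrt(-4) - 5))*(-3) = (2*(2*I - 5))*(-3) = (2*(-5 + 2*I))*(-3) = (-10 + 4*I)*(-3) = 30 - 12*I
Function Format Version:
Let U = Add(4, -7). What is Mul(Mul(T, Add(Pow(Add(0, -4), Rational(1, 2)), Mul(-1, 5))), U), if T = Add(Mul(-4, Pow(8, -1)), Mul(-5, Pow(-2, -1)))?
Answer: Add(30, Mul(-12, I)) ≈ Add(30.000, Mul(-12.000, I))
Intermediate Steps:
T = 2 (T = Add(Mul(-4, Rational(1, 8)), Mul(-5, Rational(-1, 2))) = Add(Rational(-1, 2), Rational(5, 2)) = 2)
U = -3
Mul(Mul(T, Add(Pow(Add(0, -4), Rational(1, 2)), Mul(-1, 5))), U) = Mul(Mul(2, Add(Pow(Add(0, -4), Rational(1, 2)), Mul(-1, 5))), -3) = Mul(Mul(2, Add(Pow(-4, Rational(1, 2)), -5)), -3) = Mul(Mul(2, Add(Mul(2, I), -5)), -3) = Mul(Mul(2, Add(-5, Mul(2, I))), -3) = Mul(Add(-10, Mul(4, I)), -3) = Add(30, Mul(-12, I))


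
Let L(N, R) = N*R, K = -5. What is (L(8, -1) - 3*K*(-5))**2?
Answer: 6889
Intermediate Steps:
(L(8, -1) - 3*K*(-5))**2 = (8*(-1) - 3*(-5)*(-5))**2 = (-8 + 15*(-5))**2 = (-8 - 75)**2 = (-83)**2 = 6889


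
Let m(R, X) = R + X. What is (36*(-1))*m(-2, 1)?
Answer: 36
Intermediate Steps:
(36*(-1))*m(-2, 1) = (36*(-1))*(-2 + 1) = -36*(-1) = 36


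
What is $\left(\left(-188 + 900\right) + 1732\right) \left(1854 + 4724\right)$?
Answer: $16076632$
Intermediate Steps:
$\left(\left(-188 + 900\right) + 1732\right) \left(1854 + 4724\right) = \left(712 + 1732\right) 6578 = 2444 \cdot 6578 = 16076632$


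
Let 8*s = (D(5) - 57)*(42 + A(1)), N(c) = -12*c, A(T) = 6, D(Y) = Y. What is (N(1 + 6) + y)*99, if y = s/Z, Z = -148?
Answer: -299970/37 ≈ -8107.3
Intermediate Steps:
s = -312 (s = ((5 - 57)*(42 + 6))/8 = (-52*48)/8 = (⅛)*(-2496) = -312)
y = 78/37 (y = -312/(-148) = -312*(-1/148) = 78/37 ≈ 2.1081)
(N(1 + 6) + y)*99 = (-12*(1 + 6) + 78/37)*99 = (-12*7 + 78/37)*99 = (-84 + 78/37)*99 = -3030/37*99 = -299970/37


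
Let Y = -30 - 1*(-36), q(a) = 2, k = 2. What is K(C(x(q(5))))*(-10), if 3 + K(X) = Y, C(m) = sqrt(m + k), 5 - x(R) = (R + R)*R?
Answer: -30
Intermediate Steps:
x(R) = 5 - 2*R**2 (x(R) = 5 - (R + R)*R = 5 - 2*R*R = 5 - 2*R**2)
C(m) = sqrt(2 + m) (C(m) = sqrt(m + 2) = sqrt(2 + m))
Y = 6 (Y = -30 + 36 = 6)
K(X) = 3 (K(X) = -3 + 6 = 3)
K(C(x(q(5))))*(-10) = 3*(-10) = -30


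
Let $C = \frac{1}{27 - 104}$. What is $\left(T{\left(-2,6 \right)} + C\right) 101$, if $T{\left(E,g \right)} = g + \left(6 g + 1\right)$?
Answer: $\frac{334310}{77} \approx 4341.7$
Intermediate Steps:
$T{\left(E,g \right)} = 1 + 7 g$ ($T{\left(E,g \right)} = g + \left(1 + 6 g\right) = 1 + 7 g$)
$C = - \frac{1}{77}$ ($C = \frac{1}{-77} = - \frac{1}{77} \approx -0.012987$)
$\left(T{\left(-2,6 \right)} + C\right) 101 = \left(\left(1 + 7 \cdot 6\right) - \frac{1}{77}\right) 101 = \left(\left(1 + 42\right) - \frac{1}{77}\right) 101 = \left(43 - \frac{1}{77}\right) 101 = \frac{3310}{77} \cdot 101 = \frac{334310}{77}$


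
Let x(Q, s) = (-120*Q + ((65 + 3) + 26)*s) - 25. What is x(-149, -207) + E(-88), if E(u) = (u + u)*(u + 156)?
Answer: -13571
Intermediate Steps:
x(Q, s) = -25 - 120*Q + 94*s (x(Q, s) = (-120*Q + (68 + 26)*s) - 25 = (-120*Q + 94*s) - 25 = -25 - 120*Q + 94*s)
E(u) = 2*u*(156 + u) (E(u) = (2*u)*(156 + u) = 2*u*(156 + u))
x(-149, -207) + E(-88) = (-25 - 120*(-149) + 94*(-207)) + 2*(-88)*(156 - 88) = (-25 + 17880 - 19458) + 2*(-88)*68 = -1603 - 11968 = -13571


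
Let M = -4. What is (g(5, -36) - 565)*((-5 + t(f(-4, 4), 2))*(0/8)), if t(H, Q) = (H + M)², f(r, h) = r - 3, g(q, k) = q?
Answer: 0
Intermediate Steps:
f(r, h) = -3 + r
t(H, Q) = (-4 + H)² (t(H, Q) = (H - 4)² = (-4 + H)²)
(g(5, -36) - 565)*((-5 + t(f(-4, 4), 2))*(0/8)) = (5 - 565)*((-5 + (-4 + (-3 - 4))²)*(0/8)) = -560*(-5 + (-4 - 7)²)*0*(⅛) = -560*(-5 + (-11)²)*0 = -560*(-5 + 121)*0 = -64960*0 = -560*0 = 0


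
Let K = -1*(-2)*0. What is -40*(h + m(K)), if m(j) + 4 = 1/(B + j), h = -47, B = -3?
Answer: 6160/3 ≈ 2053.3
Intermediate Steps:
K = 0 (K = 2*0 = 0)
m(j) = -4 + 1/(-3 + j)
-40*(h + m(K)) = -40*(-47 + (13 - 4*0)/(-3 + 0)) = -40*(-47 + (13 + 0)/(-3)) = -40*(-47 - 1/3*13) = -40*(-47 - 13/3) = -40*(-154/3) = 6160/3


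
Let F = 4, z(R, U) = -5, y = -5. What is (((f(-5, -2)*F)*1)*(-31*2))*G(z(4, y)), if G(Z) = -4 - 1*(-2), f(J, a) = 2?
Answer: 992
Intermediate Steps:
G(Z) = -2 (G(Z) = -4 + 2 = -2)
(((f(-5, -2)*F)*1)*(-31*2))*G(z(4, y)) = (((2*4)*1)*(-31*2))*(-2) = ((8*1)*(-62))*(-2) = (8*(-62))*(-2) = -496*(-2) = 992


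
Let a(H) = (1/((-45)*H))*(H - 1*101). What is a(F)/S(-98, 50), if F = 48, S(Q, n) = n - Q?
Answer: 53/319680 ≈ 0.00016579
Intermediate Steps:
a(H) = -(-101 + H)/(45*H) (a(H) = (-1/(45*H))*(H - 101) = (-1/(45*H))*(-101 + H) = -(-101 + H)/(45*H))
a(F)/S(-98, 50) = ((1/45)*(101 - 1*48)/48)/(50 - 1*(-98)) = ((1/45)*(1/48)*(101 - 48))/(50 + 98) = ((1/45)*(1/48)*53)/148 = (53/2160)*(1/148) = 53/319680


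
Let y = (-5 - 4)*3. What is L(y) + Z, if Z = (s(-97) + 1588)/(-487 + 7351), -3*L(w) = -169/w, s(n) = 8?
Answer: -85895/46332 ≈ -1.8539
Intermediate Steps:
y = -27 (y = -9*3 = -27)
L(w) = 169/(3*w) (L(w) = -(-169)/(3*w) = 169/(3*w))
Z = 133/572 (Z = (8 + 1588)/(-487 + 7351) = 1596/6864 = 1596*(1/6864) = 133/572 ≈ 0.23252)
L(y) + Z = (169/3)/(-27) + 133/572 = (169/3)*(-1/27) + 133/572 = -169/81 + 133/572 = -85895/46332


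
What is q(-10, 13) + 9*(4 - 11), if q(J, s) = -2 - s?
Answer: -78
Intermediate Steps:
q(-10, 13) + 9*(4 - 11) = (-2 - 1*13) + 9*(4 - 11) = (-2 - 13) + 9*(-7) = -15 - 63 = -78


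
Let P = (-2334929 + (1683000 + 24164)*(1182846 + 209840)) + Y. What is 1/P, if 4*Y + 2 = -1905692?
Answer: 2/4755081182303 ≈ 4.2060e-13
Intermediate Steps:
Y = -952847/2 (Y = -1/2 + (1/4)*(-1905692) = -1/2 - 476423 = -952847/2 ≈ -4.7642e+5)
P = 4755081182303/2 (P = (-2334929 + (1683000 + 24164)*(1182846 + 209840)) - 952847/2 = (-2334929 + 1707164*1392686) - 952847/2 = (-2334929 + 2377543402504) - 952847/2 = 2377541067575 - 952847/2 = 4755081182303/2 ≈ 2.3775e+12)
1/P = 1/(4755081182303/2) = 2/4755081182303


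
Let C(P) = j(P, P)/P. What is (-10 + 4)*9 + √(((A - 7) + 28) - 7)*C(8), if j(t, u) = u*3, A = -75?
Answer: -54 + 3*I*√61 ≈ -54.0 + 23.431*I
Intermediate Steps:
j(t, u) = 3*u
C(P) = 3 (C(P) = (3*P)/P = 3)
(-10 + 4)*9 + √(((A - 7) + 28) - 7)*C(8) = (-10 + 4)*9 + √(((-75 - 7) + 28) - 7)*3 = -6*9 + √((-82 + 28) - 7)*3 = -54 + √(-54 - 7)*3 = -54 + √(-61)*3 = -54 + (I*√61)*3 = -54 + 3*I*√61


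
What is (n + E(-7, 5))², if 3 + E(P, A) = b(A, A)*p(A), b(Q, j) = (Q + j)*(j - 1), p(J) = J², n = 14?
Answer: 1022121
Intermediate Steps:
b(Q, j) = (-1 + j)*(Q + j) (b(Q, j) = (Q + j)*(-1 + j) = (-1 + j)*(Q + j))
E(P, A) = -3 + A²*(-2*A + 2*A²) (E(P, A) = -3 + (A² - A - A + A*A)*A² = -3 + (A² - A - A + A²)*A² = -3 + (-2*A + 2*A²)*A² = -3 + A²*(-2*A + 2*A²))
(n + E(-7, 5))² = (14 + (-3 + 2*5³*(-1 + 5)))² = (14 + (-3 + 2*125*4))² = (14 + (-3 + 1000))² = (14 + 997)² = 1011² = 1022121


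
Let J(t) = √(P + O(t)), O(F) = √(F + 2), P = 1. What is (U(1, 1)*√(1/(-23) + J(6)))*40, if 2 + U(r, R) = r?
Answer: -40*√(-23 + 529*√(1 + 2*√2))/23 ≈ -55.327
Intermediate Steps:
U(r, R) = -2 + r
O(F) = √(2 + F)
J(t) = √(1 + √(2 + t))
(U(1, 1)*√(1/(-23) + J(6)))*40 = ((-2 + 1)*√(1/(-23) + √(1 + √(2 + 6))))*40 = -√(-1/23 + √(1 + √8))*40 = -√(-1/23 + √(1 + 2*√2))*40 = -40*√(-1/23 + √(1 + 2*√2))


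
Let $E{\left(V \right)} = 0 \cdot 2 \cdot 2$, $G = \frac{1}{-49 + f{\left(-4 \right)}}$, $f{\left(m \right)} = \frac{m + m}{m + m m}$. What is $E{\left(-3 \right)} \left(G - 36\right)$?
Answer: $0$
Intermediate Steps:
$f{\left(m \right)} = \frac{2 m}{m + m^{2}}$
$G = - \frac{3}{149}$ ($G = \frac{1}{-49 + \frac{2}{1 - 4}} = \frac{1}{-49 + \frac{2}{-3}} = \frac{1}{-49 + 2 \left(- \frac{1}{3}\right)} = \frac{1}{-49 - \frac{2}{3}} = \frac{1}{- \frac{149}{3}} = - \frac{3}{149} \approx -0.020134$)
$E{\left(V \right)} = 0$ ($E{\left(V \right)} = 0 \cdot 2 = 0$)
$E{\left(-3 \right)} \left(G - 36\right) = 0 \left(- \frac{3}{149} - 36\right) = 0 \left(- \frac{5367}{149}\right) = 0$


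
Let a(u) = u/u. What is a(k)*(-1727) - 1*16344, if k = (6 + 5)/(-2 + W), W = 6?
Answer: -18071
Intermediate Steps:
k = 11/4 (k = (6 + 5)/(-2 + 6) = 11/4 ≈ 2.7500)
a(u) = 1
a(k)*(-1727) - 1*16344 = 1*(-1727) - 1*16344 = -1727 - 16344 = -18071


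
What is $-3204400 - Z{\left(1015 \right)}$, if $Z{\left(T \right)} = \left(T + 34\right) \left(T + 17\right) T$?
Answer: $-1102010920$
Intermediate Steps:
$Z{\left(T \right)} = T \left(17 + T\right) \left(34 + T\right)$ ($Z{\left(T \right)} = \left(34 + T\right) \left(17 + T\right) T = \left(17 + T\right) \left(34 + T\right) T = T \left(17 + T\right) \left(34 + T\right)$)
$-3204400 - Z{\left(1015 \right)} = -3204400 - 1015 \left(578 + 1015^{2} + 51 \cdot 1015\right) = -3204400 - 1015 \left(578 + 1030225 + 51765\right) = -3204400 - 1015 \cdot 1082568 = -3204400 - 1098806520 = -1102010920$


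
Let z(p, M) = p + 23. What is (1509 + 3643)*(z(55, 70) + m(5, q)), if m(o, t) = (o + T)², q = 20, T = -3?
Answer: 422464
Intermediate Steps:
z(p, M) = 23 + p
m(o, t) = (-3 + o)² (m(o, t) = (o - 3)² = (-3 + o)²)
(1509 + 3643)*(z(55, 70) + m(5, q)) = (1509 + 3643)*((23 + 55) + (-3 + 5)²) = 5152*(78 + 2²) = 5152*(78 + 4) = 5152*82 = 422464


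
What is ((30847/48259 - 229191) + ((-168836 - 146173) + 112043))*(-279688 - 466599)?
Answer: 15564139136241192/48259 ≈ 3.2251e+11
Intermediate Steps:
((30847/48259 - 229191) + ((-168836 - 146173) + 112043))*(-279688 - 466599) = ((30847*(1/48259) - 229191) + (-315009 + 112043))*(-746287) = ((30847/48259 - 229191) - 202966)*(-746287) = (-11060497622/48259 - 202966)*(-746287) = -20855433816/48259*(-746287) = 15564139136241192/48259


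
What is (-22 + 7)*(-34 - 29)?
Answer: 945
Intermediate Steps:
(-22 + 7)*(-34 - 29) = -15*(-63) = 945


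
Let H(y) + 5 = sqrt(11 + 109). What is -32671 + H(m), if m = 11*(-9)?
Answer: -32676 + 2*sqrt(30) ≈ -32665.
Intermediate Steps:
m = -99
H(y) = -5 + 2*sqrt(30) (H(y) = -5 + sqrt(11 + 109) = -5 + sqrt(120) = -5 + 2*sqrt(30))
-32671 + H(m) = -32671 + (-5 + 2*sqrt(30)) = -32676 + 2*sqrt(30)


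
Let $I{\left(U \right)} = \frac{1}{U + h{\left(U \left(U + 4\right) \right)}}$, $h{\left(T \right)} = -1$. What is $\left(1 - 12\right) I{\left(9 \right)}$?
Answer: $- \frac{11}{8} \approx -1.375$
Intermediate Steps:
$I{\left(U \right)} = \frac{1}{-1 + U}$ ($I{\left(U \right)} = \frac{1}{U - 1} = \frac{1}{-1 + U}$)
$\left(1 - 12\right) I{\left(9 \right)} = \frac{1 - 12}{-1 + 9} = - \frac{11}{8}$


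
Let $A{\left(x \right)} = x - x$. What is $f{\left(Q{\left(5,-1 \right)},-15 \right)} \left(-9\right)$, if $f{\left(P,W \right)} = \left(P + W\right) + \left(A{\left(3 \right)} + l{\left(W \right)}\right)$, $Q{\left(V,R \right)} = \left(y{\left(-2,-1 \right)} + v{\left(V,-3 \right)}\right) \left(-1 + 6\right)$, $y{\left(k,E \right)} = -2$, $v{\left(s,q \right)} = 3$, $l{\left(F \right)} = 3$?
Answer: $63$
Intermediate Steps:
$A{\left(x \right)} = 0$
$Q{\left(V,R \right)} = 5$ ($Q{\left(V,R \right)} = \left(-2 + 3\right) \left(-1 + 6\right) = 1 \cdot 5 = 5$)
$f{\left(P,W \right)} = 3 + P + W$ ($f{\left(P,W \right)} = \left(P + W\right) + \left(0 + 3\right) = \left(P + W\right) + 3 = 3 + P + W$)
$f{\left(Q{\left(5,-1 \right)},-15 \right)} \left(-9\right) = \left(3 + 5 - 15\right) \left(-9\right) = \left(-7\right) \left(-9\right) = 63$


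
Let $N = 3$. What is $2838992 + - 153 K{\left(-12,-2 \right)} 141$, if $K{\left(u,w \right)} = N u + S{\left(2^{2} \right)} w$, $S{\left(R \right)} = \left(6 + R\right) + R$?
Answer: $4219664$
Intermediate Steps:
$S{\left(R \right)} = 6 + 2 R$
$K{\left(u,w \right)} = 3 u + 14 w$ ($K{\left(u,w \right)} = 3 u + \left(6 + 2 \cdot 2^{2}\right) w = 3 u + \left(6 + 2 \cdot 4\right) w = 3 u + \left(6 + 8\right) w = 3 u + 14 w$)
$2838992 + - 153 K{\left(-12,-2 \right)} 141 = 2838992 + - 153 \left(3 \left(-12\right) + 14 \left(-2\right)\right) 141 = 2838992 + - 153 \left(-36 - 28\right) 141 = 2838992 + \left(-153\right) \left(-64\right) 141 = 2838992 + 9792 \cdot 141 = 2838992 + 1380672 = 4219664$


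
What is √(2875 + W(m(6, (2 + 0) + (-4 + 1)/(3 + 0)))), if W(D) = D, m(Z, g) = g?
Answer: 2*√719 ≈ 53.628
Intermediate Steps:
√(2875 + W(m(6, (2 + 0) + (-4 + 1)/(3 + 0)))) = √(2875 + ((2 + 0) + (-4 + 1)/(3 + 0))) = √(2875 + (2 - 3/3)) = √(2875 + (2 - 3*⅓)) = √(2875 + (2 - 1)) = √(2875 + 1) = √2876 = 2*√719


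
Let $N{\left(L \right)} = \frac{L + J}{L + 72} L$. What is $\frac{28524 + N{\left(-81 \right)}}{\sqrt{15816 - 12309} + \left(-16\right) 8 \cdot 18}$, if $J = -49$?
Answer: $- \frac{21007872}{1768303} - \frac{9118 \sqrt{3507}}{1768303} \approx -12.186$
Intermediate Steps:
$N{\left(L \right)} = \frac{L \left(-49 + L\right)}{72 + L}$ ($N{\left(L \right)} = \frac{L - 49}{L + 72} L = \frac{-49 + L}{72 + L} L = \frac{L \left(-49 + L\right)}{72 + L}$)
$\frac{28524 + N{\left(-81 \right)}}{\sqrt{15816 - 12309} + \left(-16\right) 8 \cdot 18} = \frac{28524 - \frac{81 \left(-49 - 81\right)}{72 - 81}}{\sqrt{15816 - 12309} + \left(-16\right) 8 \cdot 18} = \frac{28524 - 81 \frac{1}{-9} \left(-130\right)}{\sqrt{3507} - 2304} = \frac{28524 - \left(-9\right) \left(-130\right)}{\sqrt{3507} - 2304} = \frac{28524 - 1170}{-2304 + \sqrt{3507}} = \frac{27354}{-2304 + \sqrt{3507}}$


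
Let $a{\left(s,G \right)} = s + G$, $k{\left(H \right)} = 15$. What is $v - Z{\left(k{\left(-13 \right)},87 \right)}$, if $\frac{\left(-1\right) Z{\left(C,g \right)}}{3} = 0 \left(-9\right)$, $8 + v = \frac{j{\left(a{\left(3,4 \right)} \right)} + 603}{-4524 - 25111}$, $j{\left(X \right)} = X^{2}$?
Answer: $- \frac{237732}{29635} \approx -8.022$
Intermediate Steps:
$a{\left(s,G \right)} = G + s$
$v = - \frac{237732}{29635}$ ($v = -8 + \frac{\left(4 + 3\right)^{2} + 603}{-4524 - 25111} = -8 + \frac{7^{2} + 603}{-29635} = -8 + \left(49 + 603\right) \left(- \frac{1}{29635}\right) = -8 + 652 \left(- \frac{1}{29635}\right) = -8 - \frac{652}{29635} = - \frac{237732}{29635} \approx -8.022$)
$Z{\left(C,g \right)} = 0$ ($Z{\left(C,g \right)} = - 3 \cdot 0 \left(-9\right) = \left(-3\right) 0 = 0$)
$v - Z{\left(k{\left(-13 \right)},87 \right)} = - \frac{237732}{29635} - 0 = - \frac{237732}{29635} + 0 = - \frac{237732}{29635}$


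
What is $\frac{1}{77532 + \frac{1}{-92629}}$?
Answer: $\frac{92629}{7181711627} \approx 1.2898 \cdot 10^{-5}$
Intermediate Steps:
$\frac{1}{77532 + \frac{1}{-92629}} = \frac{1}{77532 - \frac{1}{92629}} = \frac{1}{\frac{7181711627}{92629}} = \frac{92629}{7181711627}$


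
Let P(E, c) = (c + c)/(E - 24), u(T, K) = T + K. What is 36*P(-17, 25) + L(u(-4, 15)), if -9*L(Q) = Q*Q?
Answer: -21161/369 ≈ -57.347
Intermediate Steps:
u(T, K) = K + T
L(Q) = -Q**2/9 (L(Q) = -Q*Q/9 = -Q**2/9)
P(E, c) = 2*c/(-24 + E) (P(E, c) = (2*c)/(-24 + E) = 2*c/(-24 + E))
36*P(-17, 25) + L(u(-4, 15)) = 36*(2*25/(-24 - 17)) - (15 - 4)**2/9 = 36*(2*25/(-41)) - 1/9*11**2 = 36*(2*25*(-1/41)) - 1/9*121 = 36*(-50/41) - 121/9 = -1800/41 - 121/9 = -21161/369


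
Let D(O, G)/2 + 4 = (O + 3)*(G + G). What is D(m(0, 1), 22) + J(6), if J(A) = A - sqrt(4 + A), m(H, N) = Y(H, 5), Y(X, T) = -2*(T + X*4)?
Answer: -618 - sqrt(10) ≈ -621.16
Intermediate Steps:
Y(X, T) = -8*X - 2*T (Y(X, T) = -2*(T + 4*X) = -8*X - 2*T)
m(H, N) = -10 - 8*H (m(H, N) = -8*H - 2*5 = -8*H - 10 = -10 - 8*H)
D(O, G) = -8 + 4*G*(3 + O) (D(O, G) = -8 + 2*((O + 3)*(G + G)) = -8 + 2*((3 + O)*(2*G)) = -8 + 2*(2*G*(3 + O)) = -8 + 4*G*(3 + O))
D(m(0, 1), 22) + J(6) = (-8 + 12*22 + 4*22*(-10 - 8*0)) + (6 - sqrt(4 + 6)) = (-8 + 264 + 4*22*(-10 + 0)) + (6 - sqrt(10)) = (-8 + 264 + 4*22*(-10)) + (6 - sqrt(10)) = (-8 + 264 - 880) + (6 - sqrt(10)) = -624 + (6 - sqrt(10)) = -618 - sqrt(10)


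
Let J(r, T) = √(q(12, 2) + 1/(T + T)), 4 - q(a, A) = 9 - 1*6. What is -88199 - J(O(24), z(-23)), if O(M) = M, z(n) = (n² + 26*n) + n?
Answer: -88199 - √8418/92 ≈ -88200.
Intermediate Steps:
z(n) = n² + 27*n
q(a, A) = 1 (q(a, A) = 4 - (9 - 1*6) = 4 - (9 - 6) = 4 - 1*3 = 4 - 3 = 1)
J(r, T) = √(1 + 1/(2*T)) (J(r, T) = √(1 + 1/(T + T)) = √(1 + 1/(2*T)))
-88199 - J(O(24), z(-23)) = -88199 - √(4 + 2/((-23*(27 - 23))))/2 = -88199 - √(4 + 2/((-23*4)))/2 = -88199 - √(4 + 2/(-92))/2 = -88199 - √(4 + 2*(-1/92))/2 = -88199 - √(4 - 1/46)/2 = -88199 - √(183/46)/2 = -88199 - √8418/46/2 = -88199 - √8418/92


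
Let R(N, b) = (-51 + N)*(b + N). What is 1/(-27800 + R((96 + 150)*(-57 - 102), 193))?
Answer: 1/1524313165 ≈ 6.5603e-10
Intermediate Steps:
R(N, b) = (-51 + N)*(N + b)
1/(-27800 + R((96 + 150)*(-57 - 102), 193)) = 1/(-27800 + (((96 + 150)*(-57 - 102))² - 51*(96 + 150)*(-57 - 102) - 51*193 + ((96 + 150)*(-57 - 102))*193)) = 1/(-27800 + ((246*(-159))² - 12546*(-159) - 9843 + (246*(-159))*193)) = 1/(-27800 + ((-39114)² - 51*(-39114) - 9843 - 39114*193)) = 1/(-27800 + (1529904996 + 1994814 - 9843 - 7549002)) = 1/(-27800 + 1524340965) = 1/1524313165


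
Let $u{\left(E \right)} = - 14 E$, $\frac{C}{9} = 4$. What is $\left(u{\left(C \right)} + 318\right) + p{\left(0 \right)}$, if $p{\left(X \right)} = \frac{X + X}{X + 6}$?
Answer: $-186$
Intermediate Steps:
$C = 36$ ($C = 9 \cdot 4 = 36$)
$p{\left(X \right)} = \frac{2 X}{6 + X}$
$\left(u{\left(C \right)} + 318\right) + p{\left(0 \right)} = \left(\left(-14\right) 36 + 318\right) + 2 \cdot 0 \frac{1}{6 + 0} = \left(-504 + 318\right) + 2 \cdot 0 \cdot \frac{1}{6} = -186 + 2 \cdot 0 \cdot \frac{1}{6} = -186 + 0 = -186$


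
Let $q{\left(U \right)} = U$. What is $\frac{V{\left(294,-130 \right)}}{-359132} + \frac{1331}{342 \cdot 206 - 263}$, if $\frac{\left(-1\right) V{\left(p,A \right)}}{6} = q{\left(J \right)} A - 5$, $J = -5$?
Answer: $\frac{374818061}{12603557974} \approx 0.029739$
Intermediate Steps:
$V{\left(p,A \right)} = 30 + 30 A$ ($V{\left(p,A \right)} = - 6 \left(- 5 A - 5\right) = - 6 \left(-5 - 5 A\right) = 30 + 30 A$)
$\frac{V{\left(294,-130 \right)}}{-359132} + \frac{1331}{342 \cdot 206 - 263} = \frac{30 + 30 \left(-130\right)}{-359132} + \frac{1331}{342 \cdot 206 - 263} = \left(30 - 3900\right) \left(- \frac{1}{359132}\right) + \frac{1331}{70452 - 263} = \left(-3870\right) \left(- \frac{1}{359132}\right) + \frac{1331}{70189} = \frac{1935}{179566} + 1331 \cdot \frac{1}{70189} = \frac{1935}{179566} + \frac{1331}{70189} = \frac{374818061}{12603557974}$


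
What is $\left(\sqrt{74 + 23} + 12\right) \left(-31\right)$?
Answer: $-372 - 31 \sqrt{97} \approx -677.31$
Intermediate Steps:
$\left(\sqrt{74 + 23} + 12\right) \left(-31\right) = \left(\sqrt{97} + 12\right) \left(-31\right) = \left(12 + \sqrt{97}\right) \left(-31\right) = -372 - 31 \sqrt{97}$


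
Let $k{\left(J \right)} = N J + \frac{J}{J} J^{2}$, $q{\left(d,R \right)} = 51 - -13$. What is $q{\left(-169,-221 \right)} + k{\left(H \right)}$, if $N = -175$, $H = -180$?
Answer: $63964$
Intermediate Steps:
$q{\left(d,R \right)} = 64$ ($q{\left(d,R \right)} = 51 + 13 = 64$)
$k{\left(J \right)} = J^{2} - 175 J$ ($k{\left(J \right)} = - 175 J + \frac{J}{J} J^{2} = - 175 J + 1 J^{2} = - 175 J + J^{2} = J^{2} - 175 J$)
$q{\left(-169,-221 \right)} + k{\left(H \right)} = 64 - 180 \left(-175 - 180\right) = 64 - -63900 = 64 + 63900 = 63964$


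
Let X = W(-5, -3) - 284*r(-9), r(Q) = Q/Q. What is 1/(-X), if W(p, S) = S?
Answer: 1/287 ≈ 0.0034843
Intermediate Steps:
r(Q) = 1
X = -287 (X = -3 - 284*1 = -3 - 284 = -287)
1/(-X) = 1/(-1*(-287)) = 1/287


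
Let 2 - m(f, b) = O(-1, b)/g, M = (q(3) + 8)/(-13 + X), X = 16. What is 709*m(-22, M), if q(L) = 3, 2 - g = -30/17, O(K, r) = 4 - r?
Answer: 260203/192 ≈ 1355.2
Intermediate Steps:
g = 64/17 (g = 2 - (-30)/17 = 2 - 1*(-30/17) = 2 + 30/17 = 64/17 ≈ 3.7647)
M = 11/3 (M = (3 + 8)/(-13 + 16) = 11/3 ≈ 3.6667)
m(f, b) = 15/16 + 17*b/64 (m(f, b) = 2 - (4 - b)/64/17 = 2 - (4 - b)*17/64 = 2 - (17/16 - 17*b/64) = 2 + (-17/16 + 17*b/64) = 15/16 + 17*b/64)
709*m(-22, M) = 709*(15/16 + (17/64)*(11/3)) = 709*(15/16 + 187/192) = 709*(367/192) = 260203/192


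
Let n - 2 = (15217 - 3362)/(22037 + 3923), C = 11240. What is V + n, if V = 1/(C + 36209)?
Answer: 605217187/246355208 ≈ 2.4567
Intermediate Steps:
n = 12755/5192 (n = 2 + (15217 - 3362)/(22037 + 3923) = 2 + 11855/25960 = 2 + 11855*(1/25960) = 2 + 2371/5192 = 12755/5192 ≈ 2.4567)
V = 1/47449 (V = 1/(11240 + 36209) = 1/47449 ≈ 2.1075e-5)
V + n = 1/47449 + 12755/5192 = 605217187/246355208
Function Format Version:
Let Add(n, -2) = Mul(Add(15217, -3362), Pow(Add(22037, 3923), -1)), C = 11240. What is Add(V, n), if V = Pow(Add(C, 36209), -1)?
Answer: Rational(605217187, 246355208) ≈ 2.4567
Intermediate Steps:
n = Rational(12755, 5192) (n = Add(2, Mul(Add(15217, -3362), Pow(Add(22037, 3923), -1))) = Add(2, Mul(11855, Pow(25960, -1))) = Add(2, Mul(11855, Rational(1, 25960))) = Add(2, Rational(2371, 5192)) = Rational(12755, 5192) ≈ 2.4567)
V = Rational(1, 47449) (V = Pow(Add(11240, 36209), -1) = Pow(47449, -1) = Rational(1, 47449) ≈ 2.1075e-5)
Add(V, n) = Add(Rational(1, 47449), Rational(12755, 5192)) = Rational(605217187, 246355208)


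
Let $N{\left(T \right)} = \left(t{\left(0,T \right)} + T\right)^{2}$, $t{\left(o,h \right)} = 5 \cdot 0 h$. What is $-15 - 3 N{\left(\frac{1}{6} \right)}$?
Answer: $- \frac{181}{12} \approx -15.083$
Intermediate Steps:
$t{\left(o,h \right)} = 0$ ($t{\left(o,h \right)} = 0 h = 0$)
$N{\left(T \right)} = T^{2}$ ($N{\left(T \right)} = \left(0 + T\right)^{2} = T^{2}$)
$-15 - 3 N{\left(\frac{1}{6} \right)} = -15 - 3 \left(\frac{1}{6}\right)^{2} = -15 - \frac{3}{36} = -15 - \frac{1}{12} = - \frac{181}{12}$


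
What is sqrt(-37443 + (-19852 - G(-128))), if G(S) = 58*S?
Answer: I*sqrt(49871) ≈ 223.32*I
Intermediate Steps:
sqrt(-37443 + (-19852 - G(-128))) = sqrt(-37443 + (-19852 - 58*(-128))) = sqrt(-37443 + (-19852 - 1*(-7424))) = sqrt(-37443 + (-19852 + 7424)) = sqrt(-37443 - 12428) = sqrt(-49871) = I*sqrt(49871)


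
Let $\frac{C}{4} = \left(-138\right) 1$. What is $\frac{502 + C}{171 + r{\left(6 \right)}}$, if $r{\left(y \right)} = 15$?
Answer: $- \frac{25}{93} \approx -0.26882$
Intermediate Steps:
$C = -552$ ($C = 4 \left(\left(-138\right) 1\right) = 4 \left(-138\right) = -552$)
$\frac{502 + C}{171 + r{\left(6 \right)}} = \frac{502 - 552}{171 + 15} = - \frac{50}{186} = \left(-50\right) \frac{1}{186} = - \frac{25}{93}$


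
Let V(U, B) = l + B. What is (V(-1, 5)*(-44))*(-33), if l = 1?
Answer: 8712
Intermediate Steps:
V(U, B) = 1 + B
(V(-1, 5)*(-44))*(-33) = ((1 + 5)*(-44))*(-33) = (6*(-44))*(-33) = -264*(-33) = 8712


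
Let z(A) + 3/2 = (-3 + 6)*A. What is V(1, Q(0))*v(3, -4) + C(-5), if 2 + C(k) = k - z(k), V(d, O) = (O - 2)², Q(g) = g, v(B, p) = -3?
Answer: -5/2 ≈ -2.5000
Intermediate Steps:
z(A) = -3/2 + 3*A (z(A) = -3/2 + (-3 + 6)*A = -3/2 + 3*A)
V(d, O) = (-2 + O)²
C(k) = -½ - 2*k (C(k) = -2 + (k - (-3/2 + 3*k)) = -2 + (k + (3/2 - 3*k)) = -2 + (3/2 - 2*k) = -½ - 2*k)
V(1, Q(0))*v(3, -4) + C(-5) = (-2 + 0)²*(-3) + (-½ - 2*(-5)) = (-2)²*(-3) + (-½ + 10) = 4*(-3) + 19/2 = -12 + 19/2 = -5/2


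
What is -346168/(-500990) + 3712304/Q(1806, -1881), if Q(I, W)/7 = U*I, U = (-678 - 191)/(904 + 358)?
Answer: -83689247715452/196565179965 ≈ -425.76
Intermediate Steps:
U = -869/1262 ≈ -0.68859
Q(I, W) = -6083*I/1262 (Q(I, W) = 7*(-869*I/1262) = -6083*I/1262)
-346168/(-500990) + 3712304/Q(1806, -1881) = -346168/(-500990) + 3712304/((-6083/1262*1806)) = -346168*(-1/500990) + 3712304/(-5492949/631) = 173084/250495 + 3712304*(-631/5492949) = 173084/250495 - 2342463824/5492949 = -83689247715452/196565179965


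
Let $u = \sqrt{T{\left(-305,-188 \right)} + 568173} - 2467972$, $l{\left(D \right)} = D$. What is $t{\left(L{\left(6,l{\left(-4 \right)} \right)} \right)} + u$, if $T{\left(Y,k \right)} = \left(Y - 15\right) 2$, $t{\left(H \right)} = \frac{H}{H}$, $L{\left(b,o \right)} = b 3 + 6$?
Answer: $-2467971 + \sqrt{567533} \approx -2.4672 \cdot 10^{6}$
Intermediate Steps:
$L{\left(b,o \right)} = 6 + 3 b$ ($L{\left(b,o \right)} = 3 b + 6 = 6 + 3 b$)
$t{\left(H \right)} = 1$
$T{\left(Y,k \right)} = -30 + 2 Y$ ($T{\left(Y,k \right)} = \left(-15 + Y\right) 2 = -30 + 2 Y$)
$u = -2467972 + \sqrt{567533}$ ($u = \sqrt{\left(-30 + 2 \left(-305\right)\right) + 568173} - 2467972 = \sqrt{\left(-30 - 610\right) + 568173} - 2467972 = \sqrt{-640 + 568173} - 2467972 = \sqrt{567533} - 2467972 = -2467972 + \sqrt{567533} \approx -2.4672 \cdot 10^{6}$)
$t{\left(L{\left(6,l{\left(-4 \right)} \right)} \right)} + u = 1 - \left(2467972 - \sqrt{567533}\right) = -2467971 + \sqrt{567533}$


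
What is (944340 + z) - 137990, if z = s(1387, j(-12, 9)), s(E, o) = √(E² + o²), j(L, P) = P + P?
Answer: 806350 + √1924093 ≈ 8.0774e+5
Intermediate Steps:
j(L, P) = 2*P
z = √1924093 (z = √(1387² + (2*9)²) = √(1923769 + 18²) = √(1923769 + 324) = √1924093 ≈ 1387.1)
(944340 + z) - 137990 = (944340 + √1924093) - 137990 = 806350 + √1924093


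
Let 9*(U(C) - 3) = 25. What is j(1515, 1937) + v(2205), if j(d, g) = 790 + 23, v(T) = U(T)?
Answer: 7369/9 ≈ 818.78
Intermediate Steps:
U(C) = 52/9 (U(C) = 3 + (⅑)*25 = 3 + 25/9 = 52/9)
v(T) = 52/9
j(d, g) = 813
j(1515, 1937) + v(2205) = 813 + 52/9 = 7369/9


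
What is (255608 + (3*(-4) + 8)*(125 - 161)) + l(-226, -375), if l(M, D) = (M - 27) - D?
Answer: 255874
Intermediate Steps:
l(M, D) = -27 + M - D (l(M, D) = (-27 + M) - D = -27 + M - D)
(255608 + (3*(-4) + 8)*(125 - 161)) + l(-226, -375) = (255608 + (3*(-4) + 8)*(125 - 161)) + (-27 - 226 - 1*(-375)) = (255608 + (-12 + 8)*(-36)) + (-27 - 226 + 375) = (255608 - 4*(-36)) + 122 = (255608 + 144) + 122 = 255752 + 122 = 255874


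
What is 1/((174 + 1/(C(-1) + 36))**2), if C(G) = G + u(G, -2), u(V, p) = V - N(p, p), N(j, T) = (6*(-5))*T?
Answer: 676/20457529 ≈ 3.3044e-5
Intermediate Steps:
N(j, T) = -30*T
u(V, p) = V + 30*p (u(V, p) = V - (-30)*p = V + 30*p)
C(G) = -60 + 2*G (C(G) = G + (G + 30*(-2)) = G + (G - 60) = G + (-60 + G) = -60 + 2*G)
1/((174 + 1/(C(-1) + 36))**2) = 1/((174 + 1/((-60 + 2*(-1)) + 36))**2) = 1/((174 + 1/((-60 - 2) + 36))**2) = 1/((174 + 1/(-62 + 36))**2) = 1/((174 + 1/(-26))**2) = 1/((174 - 1/26)**2) = 1/((4523/26)**2) = 1/(20457529/676) = 676/20457529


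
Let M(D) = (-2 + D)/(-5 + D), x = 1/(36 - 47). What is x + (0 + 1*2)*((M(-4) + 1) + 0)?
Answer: 107/33 ≈ 3.2424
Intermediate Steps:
x = -1/11 (x = 1/(-11) = -1/11 ≈ -0.090909)
M(D) = (-2 + D)/(-5 + D)
x + (0 + 1*2)*((M(-4) + 1) + 0) = -1/11 + (0 + 1*2)*(((-2 - 4)/(-5 - 4) + 1) + 0) = -1/11 + (0 + 2)*((-6/(-9) + 1) + 0) = -1/11 + 2*((-⅑*(-6) + 1) + 0) = -1/11 + 2*((⅔ + 1) + 0) = -1/11 + 2*(5/3 + 0) = -1/11 + 2*(5/3) = -1/11 + 10/3 = 107/33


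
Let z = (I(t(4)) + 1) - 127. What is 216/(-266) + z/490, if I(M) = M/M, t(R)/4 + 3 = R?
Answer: -1987/1862 ≈ -1.0671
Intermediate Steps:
t(R) = -12 + 4*R
I(M) = 1
z = -125 (z = (1 + 1) - 127 = 2 - 127 = -125)
216/(-266) + z/490 = 216/(-266) - 125/490 = 216*(-1/266) - 125*1/490 = -108/133 - 25/98 = -1987/1862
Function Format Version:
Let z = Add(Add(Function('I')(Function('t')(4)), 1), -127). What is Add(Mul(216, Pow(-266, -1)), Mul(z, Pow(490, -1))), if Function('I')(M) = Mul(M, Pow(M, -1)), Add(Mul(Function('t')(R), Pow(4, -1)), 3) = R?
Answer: Rational(-1987, 1862) ≈ -1.0671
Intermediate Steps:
Function('t')(R) = Add(-12, Mul(4, R))
Function('I')(M) = 1
z = -125 (z = Add(Add(1, 1), -127) = Add(2, -127) = -125)
Add(Mul(216, Pow(-266, -1)), Mul(z, Pow(490, -1))) = Add(Mul(216, Pow(-266, -1)), Mul(-125, Pow(490, -1))) = Add(Mul(216, Rational(-1, 266)), Mul(-125, Rational(1, 490))) = Add(Rational(-108, 133), Rational(-25, 98)) = Rational(-1987, 1862)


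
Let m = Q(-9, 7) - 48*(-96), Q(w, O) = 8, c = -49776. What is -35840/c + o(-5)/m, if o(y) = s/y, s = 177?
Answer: 51148553/71801880 ≈ 0.71236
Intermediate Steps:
m = 4616 (m = 8 - 48*(-96) = 8 + 4608 = 4616)
o(y) = 177/y
-35840/c + o(-5)/m = -35840/(-49776) + (177/(-5))/4616 = -35840*(-1/49776) + (177*(-⅕))*(1/4616) = 2240/3111 - 177/5*1/4616 = 2240/3111 - 177/23080 = 51148553/71801880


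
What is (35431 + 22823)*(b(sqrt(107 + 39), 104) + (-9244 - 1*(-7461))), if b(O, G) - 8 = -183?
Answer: -114061332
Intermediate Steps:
b(O, G) = -175 (b(O, G) = 8 - 183 = -175)
(35431 + 22823)*(b(sqrt(107 + 39), 104) + (-9244 - 1*(-7461))) = (35431 + 22823)*(-175 + (-9244 - 1*(-7461))) = 58254*(-175 + (-9244 + 7461)) = 58254*(-175 - 1783) = 58254*(-1958) = -114061332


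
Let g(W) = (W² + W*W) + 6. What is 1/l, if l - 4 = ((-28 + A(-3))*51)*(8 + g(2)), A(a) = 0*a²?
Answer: -1/31412 ≈ -3.1835e-5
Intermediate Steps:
g(W) = 6 + 2*W² (g(W) = (W² + W²) + 6 = 2*W² + 6 = 6 + 2*W²)
A(a) = 0
l = -31412 (l = 4 + ((-28 + 0)*51)*(8 + (6 + 2*2²)) = 4 + (-28*51)*(8 + (6 + 2*4)) = 4 - 1428*(8 + (6 + 8)) = 4 - 1428*(8 + 14) = 4 - 1428*22 = 4 - 31416 = -31412)
1/l = 1/(-31412) = -1/31412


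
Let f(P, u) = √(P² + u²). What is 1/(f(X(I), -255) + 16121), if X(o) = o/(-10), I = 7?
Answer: 1612100/25982161551 - 10*√6502549/25982161551 ≈ 6.1065e-5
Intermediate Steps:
X(o) = -o/10 (X(o) = o*(-⅒) = -o/10)
1/(f(X(I), -255) + 16121) = 1/(√((-⅒*7)² + (-255)²) + 16121) = 1/(√((-7/10)² + 65025) + 16121) = 1/(√(49/100 + 65025) + 16121) = 1/(√(6502549/100) + 16121) = 1/(√6502549/10 + 16121) = 1/(16121 + √6502549/10)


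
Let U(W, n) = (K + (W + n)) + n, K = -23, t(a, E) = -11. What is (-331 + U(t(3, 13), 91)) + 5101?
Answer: 4918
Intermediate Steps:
U(W, n) = -23 + W + 2*n (U(W, n) = (-23 + (W + n)) + n = (-23 + W + n) + n = -23 + W + 2*n)
(-331 + U(t(3, 13), 91)) + 5101 = (-331 + (-23 - 11 + 2*91)) + 5101 = (-331 + (-23 - 11 + 182)) + 5101 = (-331 + 148) + 5101 = -183 + 5101 = 4918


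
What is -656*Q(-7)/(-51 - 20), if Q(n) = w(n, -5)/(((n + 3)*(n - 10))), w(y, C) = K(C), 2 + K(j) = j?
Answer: -1148/1207 ≈ -0.95112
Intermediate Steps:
K(j) = -2 + j
w(y, C) = -2 + C
Q(n) = -7/((-10 + n)*(3 + n)) (Q(n) = (-2 - 5)/(((n + 3)*(n - 10))) = -7*1/((-10 + n)*(3 + n)) = -7/((-10 + n)*(3 + n)))
-656*Q(-7)/(-51 - 20) = -656*7/(30 - 1*(-7)² + 7*(-7))/(-51 - 20) = -656*7/(30 - 1*49 - 49)/(-71) = -656*7/(30 - 49 - 49)*(-1)/71 = -656*7/(-68)*(-1)/71 = -656*7*(-1/68)*(-1)/71 = -(-1148)*(-1)/(17*71) = -656*7/4828 = -1148/1207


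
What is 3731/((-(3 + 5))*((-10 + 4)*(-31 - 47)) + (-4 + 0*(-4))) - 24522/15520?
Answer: -18726697/7271120 ≈ -2.5755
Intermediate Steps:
3731/((-(3 + 5))*((-10 + 4)*(-31 - 47)) + (-4 + 0*(-4))) - 24522/15520 = 3731/((-1*8)*(-6*(-78)) + (-4 + 0)) - 24522*1/15520 = 3731/(-8*468 - 4) - 12261/7760 = 3731/(-3744 - 4) - 12261/7760 = 3731/(-3748) - 12261/7760 = 3731*(-1/3748) - 12261/7760 = -3731/3748 - 12261/7760 = -18726697/7271120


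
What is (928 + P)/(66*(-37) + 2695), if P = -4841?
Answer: -3913/253 ≈ -15.466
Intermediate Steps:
(928 + P)/(66*(-37) + 2695) = (928 - 4841)/(66*(-37) + 2695) = -3913/(-2442 + 2695) = -3913/253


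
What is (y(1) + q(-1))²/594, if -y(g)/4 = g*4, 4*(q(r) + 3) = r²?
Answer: 625/1056 ≈ 0.59186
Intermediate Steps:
q(r) = -3 + r²/4
y(g) = -16*g (y(g) = -4*g*4 = -16*g)
(y(1) + q(-1))²/594 = (-16*1 + (-3 + (¼)*(-1)²))²/594 = (-16 + (-3 + (¼)*1))²*(1/594) = (-16 + (-3 + ¼))²*(1/594) = (-16 - 11/4)²*(1/594) = (-75/4)²*(1/594) = (5625/16)*(1/594) = 625/1056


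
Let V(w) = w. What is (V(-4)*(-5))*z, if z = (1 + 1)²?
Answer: 80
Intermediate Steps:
z = 4 (z = 2² = 4)
(V(-4)*(-5))*z = -4*(-5)*4 = 20*4 = 80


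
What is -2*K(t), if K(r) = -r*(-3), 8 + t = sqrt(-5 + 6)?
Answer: 42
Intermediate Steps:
t = -7 (t = -8 + sqrt(-5 + 6) = -8 + sqrt(1) = -8 + 1 = -7)
K(r) = 3*r
-2*K(t) = -6*(-7) = -2*(-21) = 42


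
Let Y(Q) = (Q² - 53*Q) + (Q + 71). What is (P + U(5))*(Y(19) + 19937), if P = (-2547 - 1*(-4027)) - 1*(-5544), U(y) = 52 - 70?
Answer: 135783286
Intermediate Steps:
U(y) = -18
P = 7024 (P = (-2547 + 4027) + 5544 = 1480 + 5544 = 7024)
Y(Q) = 71 + Q² - 52*Q (Y(Q) = (Q² - 53*Q) + (71 + Q) = 71 + Q² - 52*Q)
(P + U(5))*(Y(19) + 19937) = (7024 - 18)*((71 + 19² - 52*19) + 19937) = 7006*((71 + 361 - 988) + 19937) = 7006*(-556 + 19937) = 7006*19381 = 135783286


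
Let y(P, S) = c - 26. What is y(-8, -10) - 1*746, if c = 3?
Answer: -769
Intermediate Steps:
y(P, S) = -23 (y(P, S) = 3 - 26 = -23)
y(-8, -10) - 1*746 = -23 - 1*746 = -23 - 746 = -769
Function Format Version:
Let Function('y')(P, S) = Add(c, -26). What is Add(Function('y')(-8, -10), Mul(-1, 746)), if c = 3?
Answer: -769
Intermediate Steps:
Function('y')(P, S) = -23 (Function('y')(P, S) = Add(3, -26) = -23)
Add(Function('y')(-8, -10), Mul(-1, 746)) = Add(-23, Mul(-1, 746)) = Add(-23, -746) = -769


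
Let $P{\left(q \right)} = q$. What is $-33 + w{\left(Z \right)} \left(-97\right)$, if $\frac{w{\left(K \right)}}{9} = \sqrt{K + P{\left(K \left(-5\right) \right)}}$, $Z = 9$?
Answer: $-33 - 5238 i \approx -33.0 - 5238.0 i$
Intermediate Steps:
$w{\left(K \right)} = 18 \sqrt{- K}$ ($w{\left(K \right)} = 9 \sqrt{K + K \left(-5\right)} = 9 \sqrt{K - 5 K} = 9 \sqrt{- 4 K} = 9 \cdot 2 \sqrt{- K} = 18 \sqrt{- K}$)
$-33 + w{\left(Z \right)} \left(-97\right) = -33 + 18 \sqrt{\left(-1\right) 9} \left(-97\right) = -33 + 18 \sqrt{-9} \left(-97\right) = -33 + 18 \cdot 3 i \left(-97\right) = -33 + 54 i \left(-97\right) = -33 - 5238 i$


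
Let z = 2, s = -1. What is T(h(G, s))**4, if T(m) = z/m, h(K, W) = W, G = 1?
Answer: 16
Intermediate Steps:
T(m) = 2/m
T(h(G, s))**4 = (2/(-1))**4 = (2*(-1))**4 = (-2)**4 = 16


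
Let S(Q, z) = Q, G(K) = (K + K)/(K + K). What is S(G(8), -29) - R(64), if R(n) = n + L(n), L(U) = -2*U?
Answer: 65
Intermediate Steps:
G(K) = 1 (G(K) = (2*K)/((2*K)) = (2*K)*(1/(2*K)) = 1)
R(n) = -n (R(n) = n - 2*n = -n)
S(G(8), -29) - R(64) = 1 - (-1)*64 = 1 - 1*(-64) = 1 + 64 = 65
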